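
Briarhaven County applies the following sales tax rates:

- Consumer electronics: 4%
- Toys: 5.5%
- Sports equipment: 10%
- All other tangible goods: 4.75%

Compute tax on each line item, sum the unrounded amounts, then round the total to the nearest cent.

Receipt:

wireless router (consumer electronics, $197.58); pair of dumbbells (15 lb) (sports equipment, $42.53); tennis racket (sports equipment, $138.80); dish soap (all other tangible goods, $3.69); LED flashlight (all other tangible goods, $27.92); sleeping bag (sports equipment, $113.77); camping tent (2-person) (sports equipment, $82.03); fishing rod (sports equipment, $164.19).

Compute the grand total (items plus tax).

$834.05

Wireless router $197.58: consumer electronics → 4% → $7.9032
Pair of dumbbells (15 lb) $42.53: sports equipment → 10% → $4.253
Tennis racket $138.80: sports equipment → 10% → $13.88
Dish soap $3.69: all other tangible goods → 4.75% → $0.175275
LED flashlight $27.92: all other tangible goods → 4.75% → $1.3262
Sleeping bag $113.77: sports equipment → 10% → $11.377
Camping tent (2-person) $82.03: sports equipment → 10% → $8.203
Fishing rod $164.19: sports equipment → 10% → $16.419
Subtotal = $770.51; unrounded tax = $63.536675 → $63.54; total due = $834.05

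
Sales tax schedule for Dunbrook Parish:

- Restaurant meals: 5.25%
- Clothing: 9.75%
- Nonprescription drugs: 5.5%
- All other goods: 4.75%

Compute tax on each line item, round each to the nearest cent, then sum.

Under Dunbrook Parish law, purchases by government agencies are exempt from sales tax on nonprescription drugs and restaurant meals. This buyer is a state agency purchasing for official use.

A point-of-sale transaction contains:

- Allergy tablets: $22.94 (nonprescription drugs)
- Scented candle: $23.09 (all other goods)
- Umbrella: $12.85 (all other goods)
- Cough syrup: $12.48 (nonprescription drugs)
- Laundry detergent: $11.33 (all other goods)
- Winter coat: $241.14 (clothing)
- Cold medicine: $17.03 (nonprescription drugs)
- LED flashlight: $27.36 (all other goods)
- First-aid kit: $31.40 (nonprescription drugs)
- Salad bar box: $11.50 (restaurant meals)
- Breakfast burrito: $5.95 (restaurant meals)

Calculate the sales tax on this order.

$27.06

Allergy tablets $22.94: nonprescription drugs, buyer-exempt → 0% → $0.00
Scented candle $23.09: all other goods → 4.75% → $1.10
Umbrella $12.85: all other goods → 4.75% → $0.61
Cough syrup $12.48: nonprescription drugs, buyer-exempt → 0% → $0.00
Laundry detergent $11.33: all other goods → 4.75% → $0.54
Winter coat $241.14: clothing → 9.75% → $23.51
Cold medicine $17.03: nonprescription drugs, buyer-exempt → 0% → $0.00
LED flashlight $27.36: all other goods → 4.75% → $1.30
First-aid kit $31.40: nonprescription drugs, buyer-exempt → 0% → $0.00
Salad bar box $11.50: restaurant meals, buyer-exempt → 0% → $0.00
Breakfast burrito $5.95: restaurant meals, buyer-exempt → 0% → $0.00
Total tax = $1.10 + $0.61 + $0.54 + $23.51 + $1.30 = $27.06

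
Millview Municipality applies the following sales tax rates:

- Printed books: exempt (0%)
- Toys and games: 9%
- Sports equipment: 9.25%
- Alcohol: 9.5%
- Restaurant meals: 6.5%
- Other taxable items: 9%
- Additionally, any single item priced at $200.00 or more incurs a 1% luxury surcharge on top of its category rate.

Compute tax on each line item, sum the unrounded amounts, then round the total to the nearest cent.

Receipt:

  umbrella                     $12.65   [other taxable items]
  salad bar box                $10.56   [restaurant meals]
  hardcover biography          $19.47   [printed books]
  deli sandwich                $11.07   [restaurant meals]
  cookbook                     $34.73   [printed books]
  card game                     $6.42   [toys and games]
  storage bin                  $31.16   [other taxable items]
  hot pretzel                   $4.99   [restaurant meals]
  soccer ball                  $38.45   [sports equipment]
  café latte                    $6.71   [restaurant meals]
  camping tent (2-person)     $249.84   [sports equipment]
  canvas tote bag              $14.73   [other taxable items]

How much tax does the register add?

Umbrella $12.65: other taxable items → 9% → $1.1385
Salad bar box $10.56: restaurant meals → 6.5% → $0.6864
Hardcover biography $19.47: printed books → 0% → $0.00
Deli sandwich $11.07: restaurant meals → 6.5% → $0.71955
Cookbook $34.73: printed books → 0% → $0.00
Card game $6.42: toys and games → 9% → $0.5778
Storage bin $31.16: other taxable items → 9% → $2.8044
Hot pretzel $4.99: restaurant meals → 6.5% → $0.32435
Soccer ball $38.45: sports equipment → 9.25% → $3.556625
Café latte $6.71: restaurant meals → 6.5% → $0.43615
Camping tent (2-person) $249.84: sports equipment → 9.25% + 1% surcharge = 10.25% → $25.6086
Canvas tote bag $14.73: other taxable items → 9% → $1.3257
Unrounded tax sum = $37.178075 → $37.18

$37.18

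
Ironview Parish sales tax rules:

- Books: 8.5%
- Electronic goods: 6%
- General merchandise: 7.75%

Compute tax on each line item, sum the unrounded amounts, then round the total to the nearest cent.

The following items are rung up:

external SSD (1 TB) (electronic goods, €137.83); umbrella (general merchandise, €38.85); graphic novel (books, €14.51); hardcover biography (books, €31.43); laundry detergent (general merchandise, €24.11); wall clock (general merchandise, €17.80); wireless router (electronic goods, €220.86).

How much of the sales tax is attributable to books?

€3.90

Graphic novel €14.51: books → 8.5% → €1.23335
Hardcover biography €31.43: books → 8.5% → €2.67155
Tax on books: unrounded sum = €3.9049 → €3.90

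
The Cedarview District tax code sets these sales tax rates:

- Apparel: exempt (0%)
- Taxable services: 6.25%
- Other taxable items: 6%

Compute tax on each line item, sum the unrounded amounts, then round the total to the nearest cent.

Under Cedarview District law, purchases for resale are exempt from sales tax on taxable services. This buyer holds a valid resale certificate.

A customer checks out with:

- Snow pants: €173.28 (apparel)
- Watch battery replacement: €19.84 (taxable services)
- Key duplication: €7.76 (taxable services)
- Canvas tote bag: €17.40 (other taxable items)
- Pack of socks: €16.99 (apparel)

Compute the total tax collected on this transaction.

€1.04

Snow pants €173.28: apparel → 0% → €0.00
Watch battery replacement €19.84: taxable services, buyer-exempt → 0% → €0.00
Key duplication €7.76: taxable services, buyer-exempt → 0% → €0.00
Canvas tote bag €17.40: other taxable items → 6% → €1.044
Pack of socks €16.99: apparel → 0% → €0.00
Unrounded tax sum = €1.044 → €1.04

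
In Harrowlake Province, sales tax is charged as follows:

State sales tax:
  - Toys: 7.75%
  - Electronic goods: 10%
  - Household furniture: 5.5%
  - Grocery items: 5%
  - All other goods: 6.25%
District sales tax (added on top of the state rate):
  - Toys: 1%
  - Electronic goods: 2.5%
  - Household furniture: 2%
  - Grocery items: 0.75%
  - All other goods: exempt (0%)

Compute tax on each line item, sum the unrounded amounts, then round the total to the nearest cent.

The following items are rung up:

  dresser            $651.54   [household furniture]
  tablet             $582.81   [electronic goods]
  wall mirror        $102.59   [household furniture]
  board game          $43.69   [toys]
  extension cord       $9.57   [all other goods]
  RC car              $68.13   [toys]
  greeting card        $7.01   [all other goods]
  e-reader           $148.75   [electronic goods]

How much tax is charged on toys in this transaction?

Board game $43.69: toys → 7.75% + 1% district = 8.75% → $3.822875
RC car $68.13: toys → 7.75% + 1% district = 8.75% → $5.961375
Tax on toys: unrounded sum = $9.78425 → $9.78

$9.78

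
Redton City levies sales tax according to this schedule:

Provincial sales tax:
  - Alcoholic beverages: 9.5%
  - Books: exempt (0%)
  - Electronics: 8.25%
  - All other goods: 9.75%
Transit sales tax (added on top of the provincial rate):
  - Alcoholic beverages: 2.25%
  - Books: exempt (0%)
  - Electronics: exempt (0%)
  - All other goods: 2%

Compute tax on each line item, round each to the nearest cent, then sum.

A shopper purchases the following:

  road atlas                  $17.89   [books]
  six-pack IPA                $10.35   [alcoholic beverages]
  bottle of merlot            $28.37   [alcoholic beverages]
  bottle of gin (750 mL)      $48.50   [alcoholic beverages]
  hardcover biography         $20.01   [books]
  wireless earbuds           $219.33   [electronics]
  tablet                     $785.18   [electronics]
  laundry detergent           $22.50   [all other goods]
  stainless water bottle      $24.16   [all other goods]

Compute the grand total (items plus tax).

$1274.89

Road atlas $17.89: books → 0% + 0% transit = 0% → $0.00
Six-pack IPA $10.35: alcoholic beverages → 9.5% + 2.25% transit = 11.75% → $1.22
Bottle of merlot $28.37: alcoholic beverages → 9.5% + 2.25% transit = 11.75% → $3.33
Bottle of gin (750 mL) $48.50: alcoholic beverages → 9.5% + 2.25% transit = 11.75% → $5.70
Hardcover biography $20.01: books → 0% + 0% transit = 0% → $0.00
Wireless earbuds $219.33: electronics → 8.25% + 0% transit = 8.25% → $18.09
Tablet $785.18: electronics → 8.25% + 0% transit = 8.25% → $64.78
Laundry detergent $22.50: all other goods → 9.75% + 2% transit = 11.75% → $2.64
Stainless water bottle $24.16: all other goods → 9.75% + 2% transit = 11.75% → $2.84
Subtotal = $1176.29; tax = $98.60; total due = $1274.89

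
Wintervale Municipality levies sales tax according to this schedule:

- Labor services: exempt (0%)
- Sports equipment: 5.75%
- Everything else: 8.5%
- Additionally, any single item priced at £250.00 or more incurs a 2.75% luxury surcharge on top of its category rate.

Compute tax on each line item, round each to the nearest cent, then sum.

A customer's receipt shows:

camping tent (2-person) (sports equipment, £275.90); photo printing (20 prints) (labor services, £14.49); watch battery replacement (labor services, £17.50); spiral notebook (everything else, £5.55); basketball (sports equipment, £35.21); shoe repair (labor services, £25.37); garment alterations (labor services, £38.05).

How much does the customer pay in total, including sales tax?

£438.01

Camping tent (2-person) £275.90: sports equipment → 5.75% + 2.75% surcharge = 8.5% → £23.45
Photo printing (20 prints) £14.49: labor services → 0% → £0.00
Watch battery replacement £17.50: labor services → 0% → £0.00
Spiral notebook £5.55: everything else → 8.5% → £0.47
Basketball £35.21: sports equipment → 5.75% → £2.02
Shoe repair £25.37: labor services → 0% → £0.00
Garment alterations £38.05: labor services → 0% → £0.00
Subtotal = £412.07; tax = £25.94; total due = £438.01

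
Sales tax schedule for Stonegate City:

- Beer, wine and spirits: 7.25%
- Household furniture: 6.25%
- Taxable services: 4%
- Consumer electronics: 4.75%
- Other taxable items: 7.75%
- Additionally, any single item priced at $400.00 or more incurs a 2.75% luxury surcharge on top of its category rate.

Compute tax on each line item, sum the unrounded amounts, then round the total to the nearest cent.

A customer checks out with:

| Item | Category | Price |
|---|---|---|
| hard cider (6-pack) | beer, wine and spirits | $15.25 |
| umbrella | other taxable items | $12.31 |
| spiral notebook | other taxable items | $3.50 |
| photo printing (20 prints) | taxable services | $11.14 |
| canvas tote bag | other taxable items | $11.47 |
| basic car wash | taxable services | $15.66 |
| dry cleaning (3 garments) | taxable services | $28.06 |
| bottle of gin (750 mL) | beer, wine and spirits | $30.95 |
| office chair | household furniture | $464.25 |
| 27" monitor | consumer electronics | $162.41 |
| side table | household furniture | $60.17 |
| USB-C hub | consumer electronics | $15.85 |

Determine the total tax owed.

Hard cider (6-pack) $15.25: beer, wine and spirits → 7.25% → $1.105625
Umbrella $12.31: other taxable items → 7.75% → $0.954025
Spiral notebook $3.50: other taxable items → 7.75% → $0.27125
Photo printing (20 prints) $11.14: taxable services → 4% → $0.4456
Canvas tote bag $11.47: other taxable items → 7.75% → $0.888925
Basic car wash $15.66: taxable services → 4% → $0.6264
Dry cleaning (3 garments) $28.06: taxable services → 4% → $1.1224
Bottle of gin (750 mL) $30.95: beer, wine and spirits → 7.25% → $2.243875
Office chair $464.25: household furniture → 6.25% + 2.75% surcharge = 9% → $41.7825
27" monitor $162.41: consumer electronics → 4.75% → $7.714475
Side table $60.17: household furniture → 6.25% → $3.760625
USB-C hub $15.85: consumer electronics → 4.75% → $0.752875
Unrounded tax sum = $61.668575 → $61.67

$61.67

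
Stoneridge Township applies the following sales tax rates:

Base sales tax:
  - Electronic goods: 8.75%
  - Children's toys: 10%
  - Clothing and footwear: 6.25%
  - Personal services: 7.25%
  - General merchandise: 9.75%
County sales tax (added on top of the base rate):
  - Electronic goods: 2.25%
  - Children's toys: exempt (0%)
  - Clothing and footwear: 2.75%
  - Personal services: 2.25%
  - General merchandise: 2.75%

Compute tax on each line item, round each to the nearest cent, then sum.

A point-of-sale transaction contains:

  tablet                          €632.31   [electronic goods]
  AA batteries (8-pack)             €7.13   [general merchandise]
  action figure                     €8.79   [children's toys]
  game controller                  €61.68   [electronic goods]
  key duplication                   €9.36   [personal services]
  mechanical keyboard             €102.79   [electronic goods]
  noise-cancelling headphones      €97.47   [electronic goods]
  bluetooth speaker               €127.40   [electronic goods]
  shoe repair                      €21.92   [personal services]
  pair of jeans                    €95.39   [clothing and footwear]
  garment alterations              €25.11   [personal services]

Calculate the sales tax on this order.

€128.09

Tablet €632.31: electronic goods → 8.75% + 2.25% county = 11% → €69.55
AA batteries (8-pack) €7.13: general merchandise → 9.75% + 2.75% county = 12.5% → €0.89
Action figure €8.79: children's toys → 10% + 0% county = 10% → €0.88
Game controller €61.68: electronic goods → 8.75% + 2.25% county = 11% → €6.78
Key duplication €9.36: personal services → 7.25% + 2.25% county = 9.5% → €0.89
Mechanical keyboard €102.79: electronic goods → 8.75% + 2.25% county = 11% → €11.31
Noise-cancelling headphones €97.47: electronic goods → 8.75% + 2.25% county = 11% → €10.72
Bluetooth speaker €127.40: electronic goods → 8.75% + 2.25% county = 11% → €14.01
Shoe repair €21.92: personal services → 7.25% + 2.25% county = 9.5% → €2.08
Pair of jeans €95.39: clothing and footwear → 6.25% + 2.75% county = 9% → €8.59
Garment alterations €25.11: personal services → 7.25% + 2.25% county = 9.5% → €2.39
Total tax = €69.55 + €0.89 + €0.88 + €6.78 + €0.89 + €11.31 + €10.72 + €14.01 + €2.08 + €8.59 + €2.39 = €128.09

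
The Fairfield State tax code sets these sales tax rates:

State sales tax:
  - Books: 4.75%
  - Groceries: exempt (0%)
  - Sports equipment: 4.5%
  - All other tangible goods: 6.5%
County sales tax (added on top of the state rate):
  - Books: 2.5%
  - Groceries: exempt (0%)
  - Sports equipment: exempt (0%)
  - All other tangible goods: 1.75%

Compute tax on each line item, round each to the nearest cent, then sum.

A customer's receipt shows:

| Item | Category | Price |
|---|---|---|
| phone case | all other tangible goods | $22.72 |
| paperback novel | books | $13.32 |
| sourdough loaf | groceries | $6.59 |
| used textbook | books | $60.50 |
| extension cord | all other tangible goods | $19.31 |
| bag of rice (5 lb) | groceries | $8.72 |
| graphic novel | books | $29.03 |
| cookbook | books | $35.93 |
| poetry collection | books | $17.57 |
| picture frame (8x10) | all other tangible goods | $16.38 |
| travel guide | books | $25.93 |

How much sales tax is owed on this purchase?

$18.02

Phone case $22.72: all other tangible goods → 6.5% + 1.75% county = 8.25% → $1.87
Paperback novel $13.32: books → 4.75% + 2.5% county = 7.25% → $0.97
Sourdough loaf $6.59: groceries → 0% + 0% county = 0% → $0.00
Used textbook $60.50: books → 4.75% + 2.5% county = 7.25% → $4.39
Extension cord $19.31: all other tangible goods → 6.5% + 1.75% county = 8.25% → $1.59
Bag of rice (5 lb) $8.72: groceries → 0% + 0% county = 0% → $0.00
Graphic novel $29.03: books → 4.75% + 2.5% county = 7.25% → $2.10
Cookbook $35.93: books → 4.75% + 2.5% county = 7.25% → $2.60
Poetry collection $17.57: books → 4.75% + 2.5% county = 7.25% → $1.27
Picture frame (8x10) $16.38: all other tangible goods → 6.5% + 1.75% county = 8.25% → $1.35
Travel guide $25.93: books → 4.75% + 2.5% county = 7.25% → $1.88
Total tax = $1.87 + $0.97 + $4.39 + $1.59 + $2.10 + $2.60 + $1.27 + $1.35 + $1.88 = $18.02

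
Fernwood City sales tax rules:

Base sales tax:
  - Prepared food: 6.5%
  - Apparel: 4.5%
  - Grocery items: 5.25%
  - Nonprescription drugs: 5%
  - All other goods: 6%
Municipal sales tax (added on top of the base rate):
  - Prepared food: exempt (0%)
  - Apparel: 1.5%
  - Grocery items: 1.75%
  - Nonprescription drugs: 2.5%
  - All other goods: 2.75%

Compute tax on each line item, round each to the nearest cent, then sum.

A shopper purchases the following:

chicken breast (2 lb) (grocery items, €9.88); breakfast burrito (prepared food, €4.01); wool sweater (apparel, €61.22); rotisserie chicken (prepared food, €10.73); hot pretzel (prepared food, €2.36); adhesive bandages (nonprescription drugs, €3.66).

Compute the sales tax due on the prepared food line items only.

Breakfast burrito €4.01: prepared food → 6.5% + 0% municipal = 6.5% → €0.26
Rotisserie chicken €10.73: prepared food → 6.5% + 0% municipal = 6.5% → €0.70
Hot pretzel €2.36: prepared food → 6.5% + 0% municipal = 6.5% → €0.15
Tax on prepared food = €0.26 + €0.70 + €0.15 = €1.11

€1.11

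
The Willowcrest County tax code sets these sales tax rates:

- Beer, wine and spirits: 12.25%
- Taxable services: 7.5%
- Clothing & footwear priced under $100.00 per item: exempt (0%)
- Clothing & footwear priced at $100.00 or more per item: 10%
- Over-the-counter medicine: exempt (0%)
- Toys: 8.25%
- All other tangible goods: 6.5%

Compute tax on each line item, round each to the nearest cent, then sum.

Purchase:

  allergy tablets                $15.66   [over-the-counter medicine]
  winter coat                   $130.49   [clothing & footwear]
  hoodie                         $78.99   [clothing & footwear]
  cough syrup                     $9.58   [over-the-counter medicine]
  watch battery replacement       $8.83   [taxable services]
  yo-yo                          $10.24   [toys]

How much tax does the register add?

Allergy tablets $15.66: over-the-counter medicine → 0% → $0.00
Winter coat $130.49: clothing & footwear, $100.00 or more → 10% → $13.05
Hoodie $78.99: clothing & footwear, under $100.00 → 0% → $0.00
Cough syrup $9.58: over-the-counter medicine → 0% → $0.00
Watch battery replacement $8.83: taxable services → 7.5% → $0.66
Yo-yo $10.24: toys → 8.25% → $0.84
Total tax = $13.05 + $0.66 + $0.84 = $14.55

$14.55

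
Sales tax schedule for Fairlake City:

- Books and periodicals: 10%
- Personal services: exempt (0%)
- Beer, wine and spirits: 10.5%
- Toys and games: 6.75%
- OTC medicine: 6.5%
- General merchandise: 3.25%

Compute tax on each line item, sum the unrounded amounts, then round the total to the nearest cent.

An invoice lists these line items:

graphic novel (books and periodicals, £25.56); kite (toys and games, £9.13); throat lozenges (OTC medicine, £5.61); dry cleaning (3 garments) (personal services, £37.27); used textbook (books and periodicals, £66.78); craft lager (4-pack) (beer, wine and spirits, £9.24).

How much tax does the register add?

£11.19

Graphic novel £25.56: books and periodicals → 10% → £2.556
Kite £9.13: toys and games → 6.75% → £0.616275
Throat lozenges £5.61: OTC medicine → 6.5% → £0.36465
Dry cleaning (3 garments) £37.27: personal services → 0% → £0.00
Used textbook £66.78: books and periodicals → 10% → £6.678
Craft lager (4-pack) £9.24: beer, wine and spirits → 10.5% → £0.9702
Unrounded tax sum = £11.185125 → £11.19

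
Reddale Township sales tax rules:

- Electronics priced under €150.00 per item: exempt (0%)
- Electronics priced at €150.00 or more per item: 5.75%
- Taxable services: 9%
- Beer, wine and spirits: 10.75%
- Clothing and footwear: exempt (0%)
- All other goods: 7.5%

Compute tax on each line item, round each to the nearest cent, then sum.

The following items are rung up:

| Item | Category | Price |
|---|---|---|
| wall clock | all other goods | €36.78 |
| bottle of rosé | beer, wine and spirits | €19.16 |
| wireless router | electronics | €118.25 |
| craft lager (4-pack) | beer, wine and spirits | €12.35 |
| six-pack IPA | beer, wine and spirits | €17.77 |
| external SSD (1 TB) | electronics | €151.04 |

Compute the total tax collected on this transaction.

€16.74

Wall clock €36.78: all other goods → 7.5% → €2.76
Bottle of rosé €19.16: beer, wine and spirits → 10.75% → €2.06
Wireless router €118.25: electronics, under €150.00 → 0% → €0.00
Craft lager (4-pack) €12.35: beer, wine and spirits → 10.75% → €1.33
Six-pack IPA €17.77: beer, wine and spirits → 10.75% → €1.91
External SSD (1 TB) €151.04: electronics, €150.00 or more → 5.75% → €8.68
Total tax = €2.76 + €2.06 + €1.33 + €1.91 + €8.68 = €16.74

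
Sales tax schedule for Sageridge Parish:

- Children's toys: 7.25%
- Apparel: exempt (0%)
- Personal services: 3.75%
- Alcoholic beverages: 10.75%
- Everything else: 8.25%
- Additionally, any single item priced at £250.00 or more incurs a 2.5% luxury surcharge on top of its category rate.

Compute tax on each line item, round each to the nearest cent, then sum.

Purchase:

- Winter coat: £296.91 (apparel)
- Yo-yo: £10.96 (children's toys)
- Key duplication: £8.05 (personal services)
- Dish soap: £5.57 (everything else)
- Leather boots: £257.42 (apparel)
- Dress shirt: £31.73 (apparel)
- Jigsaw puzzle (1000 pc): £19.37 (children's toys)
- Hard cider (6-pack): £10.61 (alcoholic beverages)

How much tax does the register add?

£17.95

Winter coat £296.91: apparel → 0% + 2.5% surcharge = 2.5% → £7.42
Yo-yo £10.96: children's toys → 7.25% → £0.79
Key duplication £8.05: personal services → 3.75% → £0.30
Dish soap £5.57: everything else → 8.25% → £0.46
Leather boots £257.42: apparel → 0% + 2.5% surcharge = 2.5% → £6.44
Dress shirt £31.73: apparel → 0% → £0.00
Jigsaw puzzle (1000 pc) £19.37: children's toys → 7.25% → £1.40
Hard cider (6-pack) £10.61: alcoholic beverages → 10.75% → £1.14
Total tax = £7.42 + £0.79 + £0.30 + £0.46 + £6.44 + £1.40 + £1.14 = £17.95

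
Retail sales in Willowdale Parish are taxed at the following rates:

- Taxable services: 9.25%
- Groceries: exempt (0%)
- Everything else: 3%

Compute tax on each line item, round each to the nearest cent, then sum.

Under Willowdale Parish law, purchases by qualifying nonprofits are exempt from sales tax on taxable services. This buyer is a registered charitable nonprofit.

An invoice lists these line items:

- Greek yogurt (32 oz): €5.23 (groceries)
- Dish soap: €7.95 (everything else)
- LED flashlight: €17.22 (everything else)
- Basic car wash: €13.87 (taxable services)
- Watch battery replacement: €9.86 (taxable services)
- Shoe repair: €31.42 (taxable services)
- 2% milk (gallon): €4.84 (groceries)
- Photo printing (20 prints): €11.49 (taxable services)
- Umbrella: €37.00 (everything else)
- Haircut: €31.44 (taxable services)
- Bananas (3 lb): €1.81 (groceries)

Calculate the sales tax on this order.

€1.87

Greek yogurt (32 oz) €5.23: groceries → 0% → €0.00
Dish soap €7.95: everything else → 3% → €0.24
LED flashlight €17.22: everything else → 3% → €0.52
Basic car wash €13.87: taxable services, buyer-exempt → 0% → €0.00
Watch battery replacement €9.86: taxable services, buyer-exempt → 0% → €0.00
Shoe repair €31.42: taxable services, buyer-exempt → 0% → €0.00
2% milk (gallon) €4.84: groceries → 0% → €0.00
Photo printing (20 prints) €11.49: taxable services, buyer-exempt → 0% → €0.00
Umbrella €37.00: everything else → 3% → €1.11
Haircut €31.44: taxable services, buyer-exempt → 0% → €0.00
Bananas (3 lb) €1.81: groceries → 0% → €0.00
Total tax = €0.24 + €0.52 + €1.11 = €1.87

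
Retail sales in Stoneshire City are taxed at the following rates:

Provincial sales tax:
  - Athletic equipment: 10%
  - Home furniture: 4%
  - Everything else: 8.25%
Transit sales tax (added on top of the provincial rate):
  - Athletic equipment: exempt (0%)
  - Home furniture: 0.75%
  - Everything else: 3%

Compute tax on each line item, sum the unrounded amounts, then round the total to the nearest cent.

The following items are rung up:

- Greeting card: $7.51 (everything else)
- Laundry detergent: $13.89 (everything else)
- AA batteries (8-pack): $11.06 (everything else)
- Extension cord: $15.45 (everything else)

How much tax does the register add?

$5.39

Greeting card $7.51: everything else → 8.25% + 3% transit = 11.25% → $0.844875
Laundry detergent $13.89: everything else → 8.25% + 3% transit = 11.25% → $1.562625
AA batteries (8-pack) $11.06: everything else → 8.25% + 3% transit = 11.25% → $1.24425
Extension cord $15.45: everything else → 8.25% + 3% transit = 11.25% → $1.738125
Unrounded tax sum = $5.389875 → $5.39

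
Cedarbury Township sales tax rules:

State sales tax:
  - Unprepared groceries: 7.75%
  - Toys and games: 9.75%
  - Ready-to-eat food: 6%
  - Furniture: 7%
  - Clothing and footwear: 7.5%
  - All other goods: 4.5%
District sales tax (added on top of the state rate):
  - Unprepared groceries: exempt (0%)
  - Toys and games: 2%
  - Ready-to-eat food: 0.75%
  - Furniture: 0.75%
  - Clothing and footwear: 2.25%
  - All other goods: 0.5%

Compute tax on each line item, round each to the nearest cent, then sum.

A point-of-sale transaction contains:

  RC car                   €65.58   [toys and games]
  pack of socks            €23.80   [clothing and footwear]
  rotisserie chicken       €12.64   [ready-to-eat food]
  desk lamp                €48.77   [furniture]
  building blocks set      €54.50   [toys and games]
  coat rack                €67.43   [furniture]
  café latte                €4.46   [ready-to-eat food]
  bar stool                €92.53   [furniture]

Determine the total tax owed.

RC car €65.58: toys and games → 9.75% + 2% district = 11.75% → €7.71
Pack of socks €23.80: clothing and footwear → 7.5% + 2.25% district = 9.75% → €2.32
Rotisserie chicken €12.64: ready-to-eat food → 6% + 0.75% district = 6.75% → €0.85
Desk lamp €48.77: furniture → 7% + 0.75% district = 7.75% → €3.78
Building blocks set €54.50: toys and games → 9.75% + 2% district = 11.75% → €6.40
Coat rack €67.43: furniture → 7% + 0.75% district = 7.75% → €5.23
Café latte €4.46: ready-to-eat food → 6% + 0.75% district = 6.75% → €0.30
Bar stool €92.53: furniture → 7% + 0.75% district = 7.75% → €7.17
Total tax = €7.71 + €2.32 + €0.85 + €3.78 + €6.40 + €5.23 + €0.30 + €7.17 = €33.76

€33.76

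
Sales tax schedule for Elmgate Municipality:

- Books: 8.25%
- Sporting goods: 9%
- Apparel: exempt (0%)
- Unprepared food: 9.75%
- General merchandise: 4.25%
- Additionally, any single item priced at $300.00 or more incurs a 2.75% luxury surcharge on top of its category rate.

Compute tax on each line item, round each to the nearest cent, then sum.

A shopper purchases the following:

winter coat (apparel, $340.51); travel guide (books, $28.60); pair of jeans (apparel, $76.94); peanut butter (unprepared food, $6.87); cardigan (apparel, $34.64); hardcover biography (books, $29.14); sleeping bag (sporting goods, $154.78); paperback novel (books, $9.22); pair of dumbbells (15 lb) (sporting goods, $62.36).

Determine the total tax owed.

$35.09

Winter coat $340.51: apparel → 0% + 2.75% surcharge = 2.75% → $9.36
Travel guide $28.60: books → 8.25% → $2.36
Pair of jeans $76.94: apparel → 0% → $0.00
Peanut butter $6.87: unprepared food → 9.75% → $0.67
Cardigan $34.64: apparel → 0% → $0.00
Hardcover biography $29.14: books → 8.25% → $2.40
Sleeping bag $154.78: sporting goods → 9% → $13.93
Paperback novel $9.22: books → 8.25% → $0.76
Pair of dumbbells (15 lb) $62.36: sporting goods → 9% → $5.61
Total tax = $9.36 + $2.36 + $0.67 + $2.40 + $13.93 + $0.76 + $5.61 = $35.09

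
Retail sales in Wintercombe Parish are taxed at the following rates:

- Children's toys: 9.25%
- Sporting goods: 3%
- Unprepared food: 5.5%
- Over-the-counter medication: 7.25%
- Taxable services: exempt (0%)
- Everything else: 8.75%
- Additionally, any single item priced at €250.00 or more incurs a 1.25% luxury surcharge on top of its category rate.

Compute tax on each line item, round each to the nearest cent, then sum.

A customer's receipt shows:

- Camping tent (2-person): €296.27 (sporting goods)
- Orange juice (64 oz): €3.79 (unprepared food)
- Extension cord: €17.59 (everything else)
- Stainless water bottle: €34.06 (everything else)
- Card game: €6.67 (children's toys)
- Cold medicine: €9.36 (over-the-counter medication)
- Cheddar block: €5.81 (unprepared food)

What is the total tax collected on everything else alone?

Extension cord €17.59: everything else → 8.75% → €1.54
Stainless water bottle €34.06: everything else → 8.75% → €2.98
Tax on everything else = €1.54 + €2.98 = €4.52

€4.52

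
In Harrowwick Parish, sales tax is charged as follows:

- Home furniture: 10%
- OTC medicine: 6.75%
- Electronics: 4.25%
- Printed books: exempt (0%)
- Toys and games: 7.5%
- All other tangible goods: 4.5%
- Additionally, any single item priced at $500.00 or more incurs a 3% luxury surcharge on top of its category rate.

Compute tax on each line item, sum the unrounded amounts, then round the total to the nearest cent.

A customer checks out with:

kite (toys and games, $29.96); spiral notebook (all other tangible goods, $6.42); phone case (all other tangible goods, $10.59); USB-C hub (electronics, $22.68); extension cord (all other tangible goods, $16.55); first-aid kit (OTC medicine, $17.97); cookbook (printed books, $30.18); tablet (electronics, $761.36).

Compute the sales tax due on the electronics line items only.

$56.16

USB-C hub $22.68: electronics → 4.25% → $0.9639
Tablet $761.36: electronics → 4.25% + 3% surcharge = 7.25% → $55.1986
Tax on electronics: unrounded sum = $56.1625 → $56.16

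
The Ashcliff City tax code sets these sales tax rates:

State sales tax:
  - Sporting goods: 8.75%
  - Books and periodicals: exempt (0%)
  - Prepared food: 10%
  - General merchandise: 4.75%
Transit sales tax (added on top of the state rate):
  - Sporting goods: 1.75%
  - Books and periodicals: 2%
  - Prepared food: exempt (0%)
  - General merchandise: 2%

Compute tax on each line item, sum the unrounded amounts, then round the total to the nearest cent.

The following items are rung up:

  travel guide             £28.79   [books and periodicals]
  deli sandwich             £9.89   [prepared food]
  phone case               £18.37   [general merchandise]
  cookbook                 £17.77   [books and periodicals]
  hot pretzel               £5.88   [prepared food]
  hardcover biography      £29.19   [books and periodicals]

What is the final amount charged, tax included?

Travel guide £28.79: books and periodicals → 0% + 2% transit = 2% → £0.5758
Deli sandwich £9.89: prepared food → 10% + 0% transit = 10% → £0.989
Phone case £18.37: general merchandise → 4.75% + 2% transit = 6.75% → £1.239975
Cookbook £17.77: books and periodicals → 0% + 2% transit = 2% → £0.3554
Hot pretzel £5.88: prepared food → 10% + 0% transit = 10% → £0.588
Hardcover biography £29.19: books and periodicals → 0% + 2% transit = 2% → £0.5838
Subtotal = £109.89; unrounded tax = £4.331975 → £4.33; total due = £114.22

£114.22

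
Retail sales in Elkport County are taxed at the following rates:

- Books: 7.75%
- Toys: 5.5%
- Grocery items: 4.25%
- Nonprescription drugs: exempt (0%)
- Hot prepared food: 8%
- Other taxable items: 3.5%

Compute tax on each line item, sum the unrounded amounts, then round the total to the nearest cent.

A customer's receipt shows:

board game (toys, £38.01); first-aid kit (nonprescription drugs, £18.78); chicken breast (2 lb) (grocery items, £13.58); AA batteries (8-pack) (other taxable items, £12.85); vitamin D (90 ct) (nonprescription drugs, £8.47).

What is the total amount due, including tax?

Board game £38.01: toys → 5.5% → £2.09055
First-aid kit £18.78: nonprescription drugs → 0% → £0.00
Chicken breast (2 lb) £13.58: grocery items → 4.25% → £0.57715
AA batteries (8-pack) £12.85: other taxable items → 3.5% → £0.44975
Vitamin D (90 ct) £8.47: nonprescription drugs → 0% → £0.00
Subtotal = £91.69; unrounded tax = £3.11745 → £3.12; total due = £94.81

£94.81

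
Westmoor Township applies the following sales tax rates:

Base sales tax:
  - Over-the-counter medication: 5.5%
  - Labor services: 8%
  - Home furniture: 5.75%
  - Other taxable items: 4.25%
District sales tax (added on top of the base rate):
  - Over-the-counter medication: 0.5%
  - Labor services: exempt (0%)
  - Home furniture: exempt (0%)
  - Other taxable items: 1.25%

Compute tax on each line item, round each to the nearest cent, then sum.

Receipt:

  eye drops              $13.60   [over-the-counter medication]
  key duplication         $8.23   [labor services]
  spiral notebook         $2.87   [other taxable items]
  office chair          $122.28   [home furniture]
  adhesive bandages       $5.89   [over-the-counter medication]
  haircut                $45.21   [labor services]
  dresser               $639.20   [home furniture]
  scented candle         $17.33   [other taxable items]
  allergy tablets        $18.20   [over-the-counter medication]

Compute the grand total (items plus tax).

$924.24

Eye drops $13.60: over-the-counter medication → 5.5% + 0.5% district = 6% → $0.82
Key duplication $8.23: labor services → 8% + 0% district = 8% → $0.66
Spiral notebook $2.87: other taxable items → 4.25% + 1.25% district = 5.5% → $0.16
Office chair $122.28: home furniture → 5.75% + 0% district = 5.75% → $7.03
Adhesive bandages $5.89: over-the-counter medication → 5.5% + 0.5% district = 6% → $0.35
Haircut $45.21: labor services → 8% + 0% district = 8% → $3.62
Dresser $639.20: home furniture → 5.75% + 0% district = 5.75% → $36.75
Scented candle $17.33: other taxable items → 4.25% + 1.25% district = 5.5% → $0.95
Allergy tablets $18.20: over-the-counter medication → 5.5% + 0.5% district = 6% → $1.09
Subtotal = $872.81; tax = $51.43; total due = $924.24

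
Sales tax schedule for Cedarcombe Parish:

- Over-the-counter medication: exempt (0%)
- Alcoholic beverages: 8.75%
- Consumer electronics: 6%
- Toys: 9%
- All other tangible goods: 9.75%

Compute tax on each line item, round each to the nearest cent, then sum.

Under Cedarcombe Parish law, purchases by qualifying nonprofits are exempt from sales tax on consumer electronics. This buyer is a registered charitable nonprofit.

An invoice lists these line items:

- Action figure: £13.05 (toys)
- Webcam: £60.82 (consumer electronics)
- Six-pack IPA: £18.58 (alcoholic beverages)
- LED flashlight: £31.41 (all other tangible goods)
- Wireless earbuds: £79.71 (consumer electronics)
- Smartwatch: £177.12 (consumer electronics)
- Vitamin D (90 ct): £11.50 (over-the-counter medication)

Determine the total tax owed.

Action figure £13.05: toys → 9% → £1.17
Webcam £60.82: consumer electronics, buyer-exempt → 0% → £0.00
Six-pack IPA £18.58: alcoholic beverages → 8.75% → £1.63
LED flashlight £31.41: all other tangible goods → 9.75% → £3.06
Wireless earbuds £79.71: consumer electronics, buyer-exempt → 0% → £0.00
Smartwatch £177.12: consumer electronics, buyer-exempt → 0% → £0.00
Vitamin D (90 ct) £11.50: over-the-counter medication → 0% → £0.00
Total tax = £1.17 + £1.63 + £3.06 = £5.86

£5.86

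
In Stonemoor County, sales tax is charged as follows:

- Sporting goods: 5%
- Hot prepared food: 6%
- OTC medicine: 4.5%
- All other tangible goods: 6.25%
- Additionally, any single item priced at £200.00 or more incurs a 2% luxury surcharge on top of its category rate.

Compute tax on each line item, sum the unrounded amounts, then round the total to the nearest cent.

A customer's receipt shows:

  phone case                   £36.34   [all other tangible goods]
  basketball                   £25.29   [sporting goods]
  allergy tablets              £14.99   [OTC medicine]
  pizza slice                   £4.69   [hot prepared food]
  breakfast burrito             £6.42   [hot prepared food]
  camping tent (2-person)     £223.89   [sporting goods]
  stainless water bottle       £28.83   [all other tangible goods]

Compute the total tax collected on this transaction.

£22.35

Phone case £36.34: all other tangible goods → 6.25% → £2.27125
Basketball £25.29: sporting goods → 5% → £1.2645
Allergy tablets £14.99: OTC medicine → 4.5% → £0.67455
Pizza slice £4.69: hot prepared food → 6% → £0.2814
Breakfast burrito £6.42: hot prepared food → 6% → £0.3852
Camping tent (2-person) £223.89: sporting goods → 5% + 2% surcharge = 7% → £15.6723
Stainless water bottle £28.83: all other tangible goods → 6.25% → £1.801875
Unrounded tax sum = £22.351075 → £22.35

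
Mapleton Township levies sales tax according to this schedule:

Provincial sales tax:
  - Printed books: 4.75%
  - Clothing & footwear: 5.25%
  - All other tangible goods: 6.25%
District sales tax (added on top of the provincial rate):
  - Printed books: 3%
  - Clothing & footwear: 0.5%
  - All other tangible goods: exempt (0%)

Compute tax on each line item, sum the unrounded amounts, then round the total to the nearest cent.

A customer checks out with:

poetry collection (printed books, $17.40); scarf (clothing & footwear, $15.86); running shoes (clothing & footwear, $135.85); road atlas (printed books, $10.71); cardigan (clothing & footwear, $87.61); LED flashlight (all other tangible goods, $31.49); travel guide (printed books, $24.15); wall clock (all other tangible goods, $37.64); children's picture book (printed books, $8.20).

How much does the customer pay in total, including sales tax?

$391.68

Poetry collection $17.40: printed books → 4.75% + 3% district = 7.75% → $1.3485
Scarf $15.86: clothing & footwear → 5.25% + 0.5% district = 5.75% → $0.91195
Running shoes $135.85: clothing & footwear → 5.25% + 0.5% district = 5.75% → $7.811375
Road atlas $10.71: printed books → 4.75% + 3% district = 7.75% → $0.830025
Cardigan $87.61: clothing & footwear → 5.25% + 0.5% district = 5.75% → $5.037575
LED flashlight $31.49: all other tangible goods → 6.25% + 0% district = 6.25% → $1.968125
Travel guide $24.15: printed books → 4.75% + 3% district = 7.75% → $1.871625
Wall clock $37.64: all other tangible goods → 6.25% + 0% district = 6.25% → $2.3525
Children's picture book $8.20: printed books → 4.75% + 3% district = 7.75% → $0.6355
Subtotal = $368.91; unrounded tax = $22.767175 → $22.77; total due = $391.68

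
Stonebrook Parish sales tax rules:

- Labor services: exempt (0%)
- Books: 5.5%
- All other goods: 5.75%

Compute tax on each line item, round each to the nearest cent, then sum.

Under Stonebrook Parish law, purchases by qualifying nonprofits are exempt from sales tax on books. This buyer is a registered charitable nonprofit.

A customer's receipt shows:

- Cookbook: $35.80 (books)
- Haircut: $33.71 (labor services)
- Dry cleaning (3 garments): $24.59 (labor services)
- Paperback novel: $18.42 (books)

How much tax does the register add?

$0.00

Cookbook $35.80: books, buyer-exempt → 0% → $0.00
Haircut $33.71: labor services → 0% → $0.00
Dry cleaning (3 garments) $24.59: labor services → 0% → $0.00
Paperback novel $18.42: books, buyer-exempt → 0% → $0.00
Total tax = $0.00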